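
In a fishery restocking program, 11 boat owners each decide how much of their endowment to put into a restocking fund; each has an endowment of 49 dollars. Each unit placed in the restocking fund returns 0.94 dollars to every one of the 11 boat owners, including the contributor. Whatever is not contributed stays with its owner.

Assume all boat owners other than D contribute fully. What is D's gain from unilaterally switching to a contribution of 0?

Switching from a contribution of 49 to 0 lets D keep an extra 49 dollars, but lowers the restocking fund by 49, which costs D their own share of that drop: 0.94 × 49 = 46.06.
Net gain = 49 − 46.06 = 2.94. The private return per contributed unit (0.94) is below 1, so free-riding is indeed the best response regardless of what the others do.

2.94 dollars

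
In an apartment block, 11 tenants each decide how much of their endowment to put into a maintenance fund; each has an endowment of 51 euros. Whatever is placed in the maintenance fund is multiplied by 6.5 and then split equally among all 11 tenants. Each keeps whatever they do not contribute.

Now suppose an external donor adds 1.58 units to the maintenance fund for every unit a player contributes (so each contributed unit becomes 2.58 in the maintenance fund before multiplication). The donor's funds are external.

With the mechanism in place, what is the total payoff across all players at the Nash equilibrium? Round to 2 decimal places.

Under the mechanism each unit contributed yields 6.5 × 2.58 / 11 = 1.5245 back to its contributor per unit of net cost, which exceeds 1, making full contribution the dominant choice for everyone.
At the Nash equilibrium everyone contributes 51. Group total payoff = 6.5 × 2.58 × 561 = 9407.97.

9407.97 euros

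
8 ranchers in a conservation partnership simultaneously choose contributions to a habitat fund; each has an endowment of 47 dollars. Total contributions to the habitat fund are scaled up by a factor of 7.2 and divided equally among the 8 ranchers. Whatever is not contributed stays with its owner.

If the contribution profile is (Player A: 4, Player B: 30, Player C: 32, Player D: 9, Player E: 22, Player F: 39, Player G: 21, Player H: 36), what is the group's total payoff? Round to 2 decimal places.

Total contributed: 4 + 30 + 32 + 9 + 22 + 39 + 21 + 36 = 193; total kept: 8 × 47 − 193 = 183.
The habitat fund pays out 7.2 × 193 = 1389.60 in aggregate.
Group total = 183 + 1389.60 = 1572.60.

1572.60 dollars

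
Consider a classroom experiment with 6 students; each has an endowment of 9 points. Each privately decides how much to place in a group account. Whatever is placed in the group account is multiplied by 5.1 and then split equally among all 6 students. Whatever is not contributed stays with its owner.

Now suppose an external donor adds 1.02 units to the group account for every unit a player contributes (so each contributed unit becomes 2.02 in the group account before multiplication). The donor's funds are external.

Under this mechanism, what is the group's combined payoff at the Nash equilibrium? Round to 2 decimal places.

556.31 points

With the mechanism, a contributed unit returns 5.1 × 2.02 / 6 = 1.7170 per unit of net cost to the contributor — now above 1 — so contributing fully is weakly dominant for every player.
At the Nash equilibrium everyone contributes 9. Group total payoff = 5.1 × 2.02 × 54 = 556.31.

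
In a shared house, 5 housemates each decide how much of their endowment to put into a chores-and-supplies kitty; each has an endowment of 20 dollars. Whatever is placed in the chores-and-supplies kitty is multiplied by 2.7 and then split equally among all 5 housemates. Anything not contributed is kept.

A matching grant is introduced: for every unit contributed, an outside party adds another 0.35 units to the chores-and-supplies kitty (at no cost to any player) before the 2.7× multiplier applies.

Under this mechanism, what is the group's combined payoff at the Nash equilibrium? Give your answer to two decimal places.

100.00 dollars

Even with the mechanism, each unit contributed returns only 2.7 × 1.35 / 5 = 0.7290 per unit of net cost, so contributing nothing is still dominant.
Everyone keeps their endowment and the group total is 5 × 20 = 100.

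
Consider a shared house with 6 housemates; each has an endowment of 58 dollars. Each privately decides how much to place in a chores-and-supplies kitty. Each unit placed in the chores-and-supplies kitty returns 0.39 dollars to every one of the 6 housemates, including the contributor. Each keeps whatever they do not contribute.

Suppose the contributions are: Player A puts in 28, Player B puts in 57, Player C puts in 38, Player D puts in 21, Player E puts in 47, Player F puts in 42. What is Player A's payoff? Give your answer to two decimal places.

Total contributed: 28 + 57 + 38 + 21 + 47 + 42 = 233.
Each receives 0.39 × 233 = 90.87 from the chores-and-supplies kitty.
Player A keeps 58 − 28 = 30, so Player A's payoff is 30 + 90.87 = 120.87.

120.87 dollars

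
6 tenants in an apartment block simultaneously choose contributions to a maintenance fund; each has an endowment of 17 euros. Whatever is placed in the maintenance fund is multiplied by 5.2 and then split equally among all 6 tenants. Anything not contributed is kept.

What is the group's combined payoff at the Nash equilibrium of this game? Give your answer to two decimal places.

Each contributed unit returns 5.2/6 = 0.8667 to its contributor — below 1 — so contributing 0 is dominant for every player. At the Nash equilibrium everyone keeps their 17, and the group total is 6 × 17 = 102.

102.00 euros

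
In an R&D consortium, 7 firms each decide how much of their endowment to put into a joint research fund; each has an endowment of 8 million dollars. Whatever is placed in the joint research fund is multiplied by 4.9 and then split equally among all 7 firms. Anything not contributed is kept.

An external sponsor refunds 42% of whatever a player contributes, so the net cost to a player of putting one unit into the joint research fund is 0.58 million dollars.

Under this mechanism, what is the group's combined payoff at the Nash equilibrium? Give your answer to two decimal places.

Under the mechanism each unit contributed yields (4.9/7) / 0.58 = 1.2069 back to its contributor per unit of net cost, which exceeds 1, making full contribution the dominant choice for everyone.
So the Nash equilibrium is full contribution by all 7; the group earns 7 × (8 × 0.42 + 4.9 × 8) = 297.92.

297.92 million dollars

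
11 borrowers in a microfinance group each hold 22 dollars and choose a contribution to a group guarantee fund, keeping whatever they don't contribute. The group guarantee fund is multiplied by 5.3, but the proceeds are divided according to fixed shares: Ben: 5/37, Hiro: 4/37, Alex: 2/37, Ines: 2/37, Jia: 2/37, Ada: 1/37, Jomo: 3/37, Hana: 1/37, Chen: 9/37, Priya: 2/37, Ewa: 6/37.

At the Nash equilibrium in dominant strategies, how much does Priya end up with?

A player with share s gets back 5.3·s per unit contributed, so full contribution is dominant for anyone with s > 1/5.3 = 0.1887 and zero contribution is dominant for anyone below.
The only share above 0.1887 is Chen's 9/37, contributing 22; the remaining 10 contribute 0. Total contributed: 22.
Priya keeps 22 and receives 5.3 × 22 × 2/37 = 6.30 from the group guarantee fund, for a payoff of 28.30.

28.30 dollars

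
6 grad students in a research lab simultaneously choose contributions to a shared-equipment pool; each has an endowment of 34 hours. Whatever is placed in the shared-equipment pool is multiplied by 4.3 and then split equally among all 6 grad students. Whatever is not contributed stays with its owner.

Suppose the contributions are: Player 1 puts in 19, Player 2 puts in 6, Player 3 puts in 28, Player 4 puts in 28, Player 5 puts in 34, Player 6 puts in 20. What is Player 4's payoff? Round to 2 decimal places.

Total contributed: 19 + 6 + 28 + 28 + 34 + 20 = 135.
Each receives 4.3 × 135 / 6 = 96.75 from the shared-equipment pool.
Player 4 keeps 34 − 28 = 6, so Player 4's payoff is 6 + 96.75 = 102.75.

102.75 hours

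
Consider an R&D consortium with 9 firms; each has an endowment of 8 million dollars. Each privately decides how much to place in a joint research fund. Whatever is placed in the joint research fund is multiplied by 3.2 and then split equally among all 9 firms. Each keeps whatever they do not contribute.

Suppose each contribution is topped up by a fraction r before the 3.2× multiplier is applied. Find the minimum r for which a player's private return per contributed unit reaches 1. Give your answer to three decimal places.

1.813

With matching at rate r, one contributed unit becomes (1 + r) in the joint research fund and returns 3.2 × (1 + r) / 9 to the contributor.
Setting this equal to 1: 1 + r = 9/3.2 = 2.8125.
So the minimum matching rate is r = 2.8125 − 1 = 1.813.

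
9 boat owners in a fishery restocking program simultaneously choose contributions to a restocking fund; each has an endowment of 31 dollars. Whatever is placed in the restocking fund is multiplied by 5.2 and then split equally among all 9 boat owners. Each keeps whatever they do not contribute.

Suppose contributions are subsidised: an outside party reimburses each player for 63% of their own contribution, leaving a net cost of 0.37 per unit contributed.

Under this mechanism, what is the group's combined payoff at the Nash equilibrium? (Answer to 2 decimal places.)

1626.57 dollars

With the mechanism, a contributed unit returns (5.2/9) / 0.37 = 1.5616 per unit of net cost to the contributor — now above 1 — so contributing fully is weakly dominant for every player.
So the Nash equilibrium is full contribution by all 9; the group earns 9 × (31 × 0.63 + 5.2 × 31) = 1626.57.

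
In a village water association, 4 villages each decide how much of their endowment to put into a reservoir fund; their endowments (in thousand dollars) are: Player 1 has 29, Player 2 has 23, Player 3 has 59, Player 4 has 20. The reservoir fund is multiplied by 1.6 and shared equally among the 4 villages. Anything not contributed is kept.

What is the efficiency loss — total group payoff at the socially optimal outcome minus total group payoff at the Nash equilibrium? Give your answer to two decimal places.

78.60 thousand dollars

The private return per contributed unit is 1.6/4 = 0.4000 < 1 for every player regardless of endowment, so the Nash equilibrium is zero contribution and the group total is Σ E_j = 29 + 23 + 59 + 20 = 131.
Each contributed unit returns 1.600 to the group, so the social optimum is full contribution by everyone: group total = 1.600 × 131 = 209.60.
Efficiency loss = (1.600 − 1) × 131 = 78.60.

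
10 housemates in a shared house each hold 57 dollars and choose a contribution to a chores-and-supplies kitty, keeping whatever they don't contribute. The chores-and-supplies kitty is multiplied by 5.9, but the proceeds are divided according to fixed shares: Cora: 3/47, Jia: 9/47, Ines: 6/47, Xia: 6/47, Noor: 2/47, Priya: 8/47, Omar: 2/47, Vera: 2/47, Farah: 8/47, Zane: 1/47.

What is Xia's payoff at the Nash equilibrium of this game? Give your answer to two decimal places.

185.80 dollars

A player with share s gets back 5.9·s per unit contributed, so full contribution is dominant for anyone with s > 1/5.9 = 0.1695 and zero contribution is dominant for anyone below.
Jia, Priya and Farah are above the threshold, contributing 57 each; the remaining 7 contribute 0. Total contributed: 171.
Xia keeps 57 and receives 5.9 × 171 × 6/47 = 128.80 from the chores-and-supplies kitty, for a payoff of 185.80.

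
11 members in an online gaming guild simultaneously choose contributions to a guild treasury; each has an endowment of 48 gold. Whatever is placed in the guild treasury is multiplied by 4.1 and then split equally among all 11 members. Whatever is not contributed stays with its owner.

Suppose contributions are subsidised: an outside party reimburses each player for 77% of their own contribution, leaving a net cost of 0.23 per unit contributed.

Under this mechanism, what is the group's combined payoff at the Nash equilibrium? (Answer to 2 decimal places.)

2571.36 gold

The effective private return per unit is now (4.1/11) / 0.23 = 1.6206 > 1, so every player's dominant strategy flips to full contribution.
At the Nash equilibrium everyone contributes 48. Group total payoff = 11 × (48 × 0.77 + 4.1 × 48) = 2571.36.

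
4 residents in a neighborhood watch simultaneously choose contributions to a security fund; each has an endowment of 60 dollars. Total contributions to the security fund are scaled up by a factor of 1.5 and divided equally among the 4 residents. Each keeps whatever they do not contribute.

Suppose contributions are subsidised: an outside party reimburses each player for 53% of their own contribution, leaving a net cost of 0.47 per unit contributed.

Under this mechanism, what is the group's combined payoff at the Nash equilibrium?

With the mechanism, a contributed unit returns (1.5/4) / 0.47 = 0.7979 per unit of net cost — still below 1 — so contributing 0 remains dominant for every player.
Everyone keeps their endowment and the group total is 4 × 60 = 240.

240.00 dollars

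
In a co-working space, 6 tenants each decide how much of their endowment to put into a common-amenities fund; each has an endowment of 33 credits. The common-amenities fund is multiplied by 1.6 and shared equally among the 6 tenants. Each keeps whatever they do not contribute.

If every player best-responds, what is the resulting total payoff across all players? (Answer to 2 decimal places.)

198.00 credits

Each contributed unit returns 1.6/6 = 0.2667 to its contributor — below 1 — so contributing 0 is dominant for every player. At the Nash equilibrium everyone keeps their 33, and the group total is 6 × 33 = 198.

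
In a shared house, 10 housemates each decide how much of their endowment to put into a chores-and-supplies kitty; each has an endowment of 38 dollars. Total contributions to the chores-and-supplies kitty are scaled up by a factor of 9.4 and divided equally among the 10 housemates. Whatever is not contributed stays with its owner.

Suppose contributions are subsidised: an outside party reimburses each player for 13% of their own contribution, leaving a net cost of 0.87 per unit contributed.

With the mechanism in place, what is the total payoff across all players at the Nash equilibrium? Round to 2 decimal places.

3621.40 dollars

Under the mechanism each unit contributed yields (9.4/10) / 0.87 = 1.0805 back to its contributor per unit of net cost, which exceeds 1, making full contribution the dominant choice for everyone.
At the Nash equilibrium everyone contributes 38. Group total payoff = 10 × (38 × 0.13 + 9.4 × 38) = 3621.40.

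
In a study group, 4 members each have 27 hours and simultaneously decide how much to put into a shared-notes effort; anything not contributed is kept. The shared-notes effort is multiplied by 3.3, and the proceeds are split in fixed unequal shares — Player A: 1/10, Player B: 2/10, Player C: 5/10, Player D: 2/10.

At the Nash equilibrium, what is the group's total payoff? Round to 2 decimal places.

Player j's private return per contributed unit is 3.3 × (j's share). Contributing is weakly dominant for j when that share is at least 1/3.3 = 0.3030, and contributing 0 is dominant otherwise.
The only share above 0.3030 is Player C's 5/10, contributing 27; the remaining 3 contribute 0. Total contributed: 27.
The shared-notes effort pays out 3.3 × 27 = 89.10 in total (split across the unequal shares, but the aggregate is all that matters for the group sum).
The 3 free-riders keep 27 each, adding 81. Group total = 81 + 89.10 = 170.10.

170.10 hours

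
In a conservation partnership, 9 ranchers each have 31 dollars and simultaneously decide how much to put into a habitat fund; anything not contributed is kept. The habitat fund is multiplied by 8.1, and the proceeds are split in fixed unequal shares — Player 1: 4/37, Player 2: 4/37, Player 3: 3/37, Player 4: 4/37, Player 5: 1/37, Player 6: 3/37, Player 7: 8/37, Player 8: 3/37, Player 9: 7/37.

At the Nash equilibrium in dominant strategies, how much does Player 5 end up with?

For player j, contributing a unit is worthwhile iff 8.1 × (j's share) ≥ 1, i.e. iff j's share is at least 0.1235.
The shares above 0.1235 belong to Player 7 and Player 9, contributing 31 each; the remaining 7 contribute 0. Total contributed: 62.
Player 5 keeps 31 and receives 8.1 × 62 × 1/37 = 13.57 from the habitat fund, for a payoff of 44.57.

44.57 dollars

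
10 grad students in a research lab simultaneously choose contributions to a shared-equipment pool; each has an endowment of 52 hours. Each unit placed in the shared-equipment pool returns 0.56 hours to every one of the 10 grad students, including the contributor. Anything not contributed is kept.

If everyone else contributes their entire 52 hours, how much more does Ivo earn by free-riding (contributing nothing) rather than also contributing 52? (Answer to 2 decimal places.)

Switching from a contribution of 52 to 0 lets Ivo keep an extra 52 hours, but lowers the shared-equipment pool by 52, which costs Ivo their own share of that drop: 0.56 × 52 = 29.12.
Net gain = 52 − 29.12 = 22.88. The private return per contributed unit (0.56) is below 1, so free-riding is indeed the best response regardless of what the others do.

22.88 hours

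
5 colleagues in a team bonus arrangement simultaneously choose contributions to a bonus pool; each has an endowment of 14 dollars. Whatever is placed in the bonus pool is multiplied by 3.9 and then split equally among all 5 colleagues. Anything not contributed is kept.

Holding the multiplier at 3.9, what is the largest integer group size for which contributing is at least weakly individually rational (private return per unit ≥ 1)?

3

Private return per unit is 3.9/(group size), which is ≥ 1 whenever the group size is ≤ 3.9.
The largest such integer is 3.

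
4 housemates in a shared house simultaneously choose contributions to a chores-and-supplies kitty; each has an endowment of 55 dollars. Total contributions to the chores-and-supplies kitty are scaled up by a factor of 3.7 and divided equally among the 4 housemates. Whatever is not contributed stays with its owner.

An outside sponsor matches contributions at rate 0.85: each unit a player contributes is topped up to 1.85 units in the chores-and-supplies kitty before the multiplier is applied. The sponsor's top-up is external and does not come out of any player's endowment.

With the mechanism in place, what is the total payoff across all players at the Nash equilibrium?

1505.90 dollars

With the mechanism, a contributed unit returns 3.7 × 1.85 / 4 = 1.7113 per unit of net cost to the contributor — now above 1 — so contributing fully is weakly dominant for every player.
So the Nash equilibrium is full contribution by all 4; the group earns 3.7 × 1.85 × 220 = 1505.90.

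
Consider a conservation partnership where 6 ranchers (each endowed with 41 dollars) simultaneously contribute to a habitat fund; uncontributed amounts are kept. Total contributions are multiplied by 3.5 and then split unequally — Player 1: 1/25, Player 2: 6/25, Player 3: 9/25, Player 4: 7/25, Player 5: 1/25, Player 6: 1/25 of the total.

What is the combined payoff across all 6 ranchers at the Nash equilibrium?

For player j, contributing a unit is worthwhile iff 3.5 × (j's share) ≥ 1, i.e. iff j's share is at least 0.2857.
The only share above 0.2857 is Player 3's 9/25, contributing 41; the remaining 5 contribute 0. Total contributed: 41.
The habitat fund pays out 3.5 × 41 = 143.50 in total (split across the unequal shares, but the aggregate is all that matters for the group sum).
The 5 free-riders keep 41 each, adding 205. Group total = 205 + 143.50 = 348.50.

348.50 dollars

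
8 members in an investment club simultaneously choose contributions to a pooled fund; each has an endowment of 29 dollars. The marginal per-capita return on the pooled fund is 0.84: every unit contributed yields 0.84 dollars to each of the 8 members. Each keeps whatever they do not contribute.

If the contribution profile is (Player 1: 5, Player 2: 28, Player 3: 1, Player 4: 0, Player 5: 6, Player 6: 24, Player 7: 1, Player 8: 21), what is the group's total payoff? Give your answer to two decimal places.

Total contributed: 5 + 28 + 1 + 0 + 6 + 24 + 1 + 21 = 86; total kept: 8 × 29 − 86 = 146.
The pooled fund pays out 0.84 × 8 × 86 = 577.92 in aggregate.
Group total = 146 + 577.92 = 723.92.

723.92 dollars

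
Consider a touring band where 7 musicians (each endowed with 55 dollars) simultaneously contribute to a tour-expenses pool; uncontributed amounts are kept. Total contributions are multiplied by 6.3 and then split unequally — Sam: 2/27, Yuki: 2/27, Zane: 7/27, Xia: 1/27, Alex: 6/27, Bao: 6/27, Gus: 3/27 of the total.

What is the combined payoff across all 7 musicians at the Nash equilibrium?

1259.50 dollars

A player with share s gets back 6.3·s per unit contributed, so full contribution is dominant for anyone with s > 1/6.3 = 0.1587 and zero contribution is dominant for anyone below.
Zane, Alex and Bao clear that bar, contributing 55 each; the remaining 4 contribute 0. Total contributed: 165.
The tour-expenses pool pays out 6.3 × 165 = 1039.50 in total (split across the unequal shares, but the aggregate is all that matters for the group sum).
The 4 free-riders keep 55 each, adding 220. Group total = 220 + 1039.50 = 1259.50.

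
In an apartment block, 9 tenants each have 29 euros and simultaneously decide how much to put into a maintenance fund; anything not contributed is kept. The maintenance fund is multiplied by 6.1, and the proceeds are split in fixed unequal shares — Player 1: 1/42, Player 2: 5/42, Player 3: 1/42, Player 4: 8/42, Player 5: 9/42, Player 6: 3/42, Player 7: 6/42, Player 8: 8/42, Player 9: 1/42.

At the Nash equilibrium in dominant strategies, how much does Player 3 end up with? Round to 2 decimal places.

A player with share s gets back 6.1·s per unit contributed, so full contribution is dominant for anyone with s > 1/6.1 = 0.1639 and zero contribution is dominant for anyone below.
Player 4, Player 5 and Player 8 are above the threshold, contributing 29 each; the remaining 6 contribute 0. Total contributed: 87.
Player 3 keeps 29 and receives 6.1 × 87 × 1/42 = 12.64 from the maintenance fund, for a payoff of 41.64.

41.64 euros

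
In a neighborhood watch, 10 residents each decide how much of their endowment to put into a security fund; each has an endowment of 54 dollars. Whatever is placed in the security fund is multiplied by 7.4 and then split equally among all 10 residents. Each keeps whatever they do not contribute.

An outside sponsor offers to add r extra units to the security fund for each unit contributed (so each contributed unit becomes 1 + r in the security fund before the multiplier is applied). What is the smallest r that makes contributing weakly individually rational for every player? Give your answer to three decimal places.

With matching at rate r, one contributed unit becomes (1 + r) in the security fund and returns 7.4 × (1 + r) / 10 to the contributor.
Setting this equal to 1: 1 + r = 10/7.4 = 1.3514.
So the minimum matching rate is r = 1.3514 − 1 = 0.351.

0.351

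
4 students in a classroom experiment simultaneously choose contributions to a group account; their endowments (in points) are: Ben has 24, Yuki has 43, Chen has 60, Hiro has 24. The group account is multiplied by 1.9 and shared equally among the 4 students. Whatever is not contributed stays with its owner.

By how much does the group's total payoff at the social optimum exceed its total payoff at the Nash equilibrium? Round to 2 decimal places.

The private return per contributed unit is 1.9/4 = 0.4750 < 1 for every player regardless of endowment, so the Nash equilibrium is zero contribution and the group total is Σ E_j = 24 + 43 + 60 + 24 = 151.
Each contributed unit returns 1.900 to the group, so the social optimum is full contribution by everyone: group total = 1.900 × 151 = 286.90.
Efficiency loss = (1.900 − 1) × 151 = 135.90.

135.90 points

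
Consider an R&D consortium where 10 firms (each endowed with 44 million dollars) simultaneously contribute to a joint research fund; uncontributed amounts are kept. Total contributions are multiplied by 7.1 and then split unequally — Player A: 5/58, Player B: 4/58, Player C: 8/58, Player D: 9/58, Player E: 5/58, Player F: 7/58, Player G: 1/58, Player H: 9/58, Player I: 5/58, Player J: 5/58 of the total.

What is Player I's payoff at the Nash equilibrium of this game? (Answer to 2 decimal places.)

97.86 million dollars

Each unit j contributes comes back to j as 7.1 × (j's share), so j prefers to contribute only if that share exceeds 1/7.1 = 0.1408; otherwise keeping the unit dominates.
Player D and Player H are above the threshold, contributing 44 each; the remaining 8 contribute 0. Total contributed: 88.
Player I keeps 44 and receives 7.1 × 88 × 5/58 = 53.86 from the joint research fund, for a payoff of 97.86.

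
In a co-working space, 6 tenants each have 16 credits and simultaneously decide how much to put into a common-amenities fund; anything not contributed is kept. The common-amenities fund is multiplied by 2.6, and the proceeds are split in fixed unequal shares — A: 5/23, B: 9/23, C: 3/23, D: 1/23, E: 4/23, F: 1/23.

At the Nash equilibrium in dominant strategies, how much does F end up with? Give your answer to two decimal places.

A player with share s gets back 2.6·s per unit contributed, so full contribution is dominant for anyone with s > 1/2.6 = 0.3846 and zero contribution is dominant for anyone below.
B alone (share 9/23) is above the threshold, contributing 16; the remaining 5 contribute 0. Total contributed: 16.
F keeps 16 and receives 2.6 × 16 × 1/23 = 1.81 from the common-amenities fund, for a payoff of 17.81.

17.81 credits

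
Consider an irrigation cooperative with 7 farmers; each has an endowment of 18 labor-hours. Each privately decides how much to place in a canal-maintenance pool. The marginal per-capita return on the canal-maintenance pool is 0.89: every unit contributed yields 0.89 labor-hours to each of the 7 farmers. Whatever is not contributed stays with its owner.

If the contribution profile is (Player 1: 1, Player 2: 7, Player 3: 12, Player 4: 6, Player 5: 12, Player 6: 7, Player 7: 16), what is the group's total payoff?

Total contributed: 1 + 7 + 12 + 6 + 12 + 7 + 16 = 61; total kept: 7 × 18 − 61 = 65.
The canal-maintenance pool pays out 0.89 × 7 × 61 = 380.03 in aggregate.
Group total = 65 + 380.03 = 445.03.

445.03 labor-hours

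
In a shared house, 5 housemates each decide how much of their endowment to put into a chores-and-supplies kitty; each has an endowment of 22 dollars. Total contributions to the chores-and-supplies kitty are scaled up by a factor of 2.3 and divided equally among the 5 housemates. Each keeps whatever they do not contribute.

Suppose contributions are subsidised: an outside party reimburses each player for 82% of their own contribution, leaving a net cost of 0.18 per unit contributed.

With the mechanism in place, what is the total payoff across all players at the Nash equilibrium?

343.20 dollars

With the mechanism, a contributed unit returns (2.3/5) / 0.18 = 2.5556 per unit of net cost to the contributor — now above 1 — so contributing fully is weakly dominant for every player.
So the Nash equilibrium is full contribution by all 5; the group earns 5 × (22 × 0.82 + 2.3 × 22) = 343.20.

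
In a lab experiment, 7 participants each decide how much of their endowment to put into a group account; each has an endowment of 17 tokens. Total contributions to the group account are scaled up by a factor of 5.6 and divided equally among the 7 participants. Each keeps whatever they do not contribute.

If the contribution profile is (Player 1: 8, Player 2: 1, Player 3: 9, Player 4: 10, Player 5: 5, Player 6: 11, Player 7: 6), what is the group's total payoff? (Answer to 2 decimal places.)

349.00 tokens

Total contributed: 8 + 1 + 9 + 10 + 5 + 11 + 6 = 50; total kept: 7 × 17 − 50 = 69.
The group account pays out 5.6 × 50 = 280.00 in aggregate.
Group total = 69 + 280.00 = 349.00.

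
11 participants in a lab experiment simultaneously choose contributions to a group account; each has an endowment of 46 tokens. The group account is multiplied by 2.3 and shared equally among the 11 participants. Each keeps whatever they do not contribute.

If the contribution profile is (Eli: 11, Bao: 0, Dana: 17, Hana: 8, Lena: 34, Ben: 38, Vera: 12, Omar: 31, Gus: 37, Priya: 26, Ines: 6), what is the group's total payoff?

Total contributed: 11 + 0 + 17 + 8 + 34 + 38 + 12 + 31 + 37 + 26 + 6 = 220; total kept: 11 × 46 − 220 = 286.
The group account pays out 2.3 × 220 = 506.00 in aggregate.
Group total = 286 + 506.00 = 792.00.

792.00 tokens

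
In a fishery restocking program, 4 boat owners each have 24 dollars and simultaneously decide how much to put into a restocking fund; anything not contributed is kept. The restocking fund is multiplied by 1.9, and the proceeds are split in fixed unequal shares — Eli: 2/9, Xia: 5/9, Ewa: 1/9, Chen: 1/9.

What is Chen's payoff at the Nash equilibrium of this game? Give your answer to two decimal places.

29.07 dollars

For player j, contributing a unit is worthwhile iff 1.9 × (j's share) ≥ 1, i.e. iff j's share is at least 0.5263.
Only Xia (5/9) clears that bar, contributing 24; the remaining 3 contribute 0. Total contributed: 24.
Chen keeps 24 and receives 1.9 × 24 × 1/9 = 5.07 from the restocking fund, for a payoff of 29.07.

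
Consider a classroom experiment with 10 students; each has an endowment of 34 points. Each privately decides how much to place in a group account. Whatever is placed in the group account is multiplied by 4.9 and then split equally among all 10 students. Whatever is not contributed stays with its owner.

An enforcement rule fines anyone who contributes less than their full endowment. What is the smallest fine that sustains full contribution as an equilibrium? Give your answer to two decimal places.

17.34 points

Given the others contribute fully, the best deviation is to contribute 0 (any partial contribution still incurs the fine and gives up units whose private return 0.4900 is below 1).
Deviating from 34 to 0 saves 34 points but forfeits the deviator's share of the drop in the group account: 4.9/10 × 34 = 16.66.
So the deviation gain is 34 − 16.66 = 17.34, and the fine must be at least 17.34 points to wipe it out.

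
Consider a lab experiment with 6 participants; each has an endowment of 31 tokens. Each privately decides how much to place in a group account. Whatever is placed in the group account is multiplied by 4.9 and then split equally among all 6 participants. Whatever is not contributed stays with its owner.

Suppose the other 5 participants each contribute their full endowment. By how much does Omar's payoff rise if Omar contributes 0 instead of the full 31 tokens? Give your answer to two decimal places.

Switching from a contribution of 31 to 0 lets Omar keep an extra 31 tokens, but lowers the group account by 31, which costs Omar their own share of that drop: 4.9/6 × 31 = 25.32.
Net gain = 31 − 25.32 = 5.68. The private return per contributed unit (0.8167) is below 1, so free-riding is indeed the best response regardless of what the others do.

5.68 tokens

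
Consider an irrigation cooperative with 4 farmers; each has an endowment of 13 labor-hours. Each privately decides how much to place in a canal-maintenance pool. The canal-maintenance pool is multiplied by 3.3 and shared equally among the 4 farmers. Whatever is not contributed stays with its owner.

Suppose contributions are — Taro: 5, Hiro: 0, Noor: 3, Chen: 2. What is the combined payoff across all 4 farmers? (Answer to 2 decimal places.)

75.00 labor-hours

Total contributed: 5 + 0 + 3 + 2 = 10; total kept: 4 × 13 − 10 = 42.
The canal-maintenance pool pays out 3.3 × 10 = 33.00 in aggregate.
Group total = 42 + 33.00 = 75.00.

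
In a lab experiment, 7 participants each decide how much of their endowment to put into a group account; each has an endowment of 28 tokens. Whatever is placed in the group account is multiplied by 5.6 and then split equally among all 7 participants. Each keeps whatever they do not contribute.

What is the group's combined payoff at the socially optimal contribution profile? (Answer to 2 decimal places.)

1097.60 tokens

Each contributed unit returns 5.600 to the group as a whole (0.8000 to each of 7 players), which exceeds 1, so the social optimum is full contribution: group total = 5.600 × 196 = 1097.60.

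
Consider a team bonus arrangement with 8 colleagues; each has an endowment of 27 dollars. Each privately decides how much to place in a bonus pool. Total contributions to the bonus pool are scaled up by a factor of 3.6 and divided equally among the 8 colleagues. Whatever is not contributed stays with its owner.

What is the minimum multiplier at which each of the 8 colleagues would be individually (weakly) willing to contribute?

A contributed unit returns (multiplier)/8 to its contributor.
This reaches 1 exactly when the multiplier is 8.

8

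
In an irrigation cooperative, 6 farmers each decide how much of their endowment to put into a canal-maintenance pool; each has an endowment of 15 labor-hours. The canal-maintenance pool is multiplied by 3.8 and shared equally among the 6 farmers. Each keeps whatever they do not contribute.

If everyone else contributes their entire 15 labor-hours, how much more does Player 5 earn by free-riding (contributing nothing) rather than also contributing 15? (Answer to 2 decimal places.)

Switching from a contribution of 15 to 0 lets Player 5 keep an extra 15 labor-hours, but lowers the canal-maintenance pool by 15, which costs Player 5 their own share of that drop: 3.8/6 × 15 = 9.50.
Net gain = 15 − 9.50 = 5.50. The private return per contributed unit (0.6333) is below 1, so free-riding is indeed the best response regardless of what the others do.

5.50 labor-hours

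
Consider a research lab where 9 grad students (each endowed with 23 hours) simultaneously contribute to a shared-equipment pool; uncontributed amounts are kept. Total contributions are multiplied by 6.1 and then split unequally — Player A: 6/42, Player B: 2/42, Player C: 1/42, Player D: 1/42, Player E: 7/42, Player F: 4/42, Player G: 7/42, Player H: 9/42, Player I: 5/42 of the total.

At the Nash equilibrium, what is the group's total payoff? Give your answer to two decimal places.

A player with share s gets back 6.1·s per unit contributed, so full contribution is dominant for anyone with s > 1/6.1 = 0.1639 and zero contribution is dominant for anyone below.
Player E, Player G and Player H are above the threshold, contributing 23 each; the remaining 6 contribute 0. Total contributed: 69.
The shared-equipment pool pays out 6.1 × 69 = 420.90 in total (split across the unequal shares, but the aggregate is all that matters for the group sum).
The 6 free-riders keep 23 each, adding 138. Group total = 138 + 420.90 = 558.90.

558.90 hours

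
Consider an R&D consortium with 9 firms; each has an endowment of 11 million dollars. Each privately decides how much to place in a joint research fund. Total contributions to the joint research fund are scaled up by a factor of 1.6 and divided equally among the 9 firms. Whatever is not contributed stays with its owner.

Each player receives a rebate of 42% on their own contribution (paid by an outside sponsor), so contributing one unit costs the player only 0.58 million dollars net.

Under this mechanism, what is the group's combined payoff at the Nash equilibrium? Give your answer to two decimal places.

99.00 million dollars

The effective private return is (1.6/9) / 0.58 = 0.3065, which is still under 1, so the mechanism doesn't change anyone's dominant strategy: zero contribution.
Everyone keeps their endowment and the group total is 9 × 11 = 99.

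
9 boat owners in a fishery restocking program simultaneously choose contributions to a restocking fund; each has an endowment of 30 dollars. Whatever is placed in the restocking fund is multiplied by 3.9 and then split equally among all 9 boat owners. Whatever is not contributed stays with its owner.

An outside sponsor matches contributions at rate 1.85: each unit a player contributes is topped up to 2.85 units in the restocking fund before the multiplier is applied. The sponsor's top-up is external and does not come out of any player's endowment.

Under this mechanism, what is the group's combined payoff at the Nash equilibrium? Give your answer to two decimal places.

3001.05 dollars

The effective private return per unit is now 3.9 × 2.85 / 9 = 1.2350 > 1, so every player's dominant strategy flips to full contribution.
So the Nash equilibrium is full contribution by all 9; the group earns 3.9 × 2.85 × 270 = 3001.05.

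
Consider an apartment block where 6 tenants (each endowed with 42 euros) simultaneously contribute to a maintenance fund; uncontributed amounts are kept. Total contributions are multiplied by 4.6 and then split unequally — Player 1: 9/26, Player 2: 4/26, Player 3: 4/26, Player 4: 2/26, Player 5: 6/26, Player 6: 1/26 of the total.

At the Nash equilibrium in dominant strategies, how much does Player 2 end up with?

Each unit j contributes comes back to j as 4.6 × (j's share), so j prefers to contribute only if that share exceeds 1/4.6 = 0.2174; otherwise keeping the unit dominates.
Player 1 and Player 5 are above the threshold, contributing 42 each; the remaining 4 contribute 0. Total contributed: 84.
Player 2 keeps 42 and receives 4.6 × 84 × 4/26 = 59.45 from the maintenance fund, for a payoff of 101.45.

101.45 euros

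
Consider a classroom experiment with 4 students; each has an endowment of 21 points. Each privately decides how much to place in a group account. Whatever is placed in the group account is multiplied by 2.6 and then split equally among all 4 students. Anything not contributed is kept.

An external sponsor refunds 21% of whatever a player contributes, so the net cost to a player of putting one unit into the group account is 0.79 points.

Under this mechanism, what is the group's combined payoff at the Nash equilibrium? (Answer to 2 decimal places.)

84.00 points

The effective private return is (2.6/4) / 0.79 = 0.8228, which is still under 1, so the mechanism doesn't change anyone's dominant strategy: zero contribution.
Everyone keeps their endowment and the group total is 4 × 21 = 84.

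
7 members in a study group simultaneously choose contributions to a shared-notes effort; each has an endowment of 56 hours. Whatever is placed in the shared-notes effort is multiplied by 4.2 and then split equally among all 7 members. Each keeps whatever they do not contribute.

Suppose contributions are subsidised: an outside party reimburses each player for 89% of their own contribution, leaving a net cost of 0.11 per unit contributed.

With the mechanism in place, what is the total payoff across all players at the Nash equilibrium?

The effective private return per unit is now (4.2/7) / 0.11 = 5.4545 > 1, so every player's dominant strategy flips to full contribution.
At the Nash equilibrium everyone contributes 56. Group total payoff = 7 × (56 × 0.89 + 4.2 × 56) = 1995.28.

1995.28 hours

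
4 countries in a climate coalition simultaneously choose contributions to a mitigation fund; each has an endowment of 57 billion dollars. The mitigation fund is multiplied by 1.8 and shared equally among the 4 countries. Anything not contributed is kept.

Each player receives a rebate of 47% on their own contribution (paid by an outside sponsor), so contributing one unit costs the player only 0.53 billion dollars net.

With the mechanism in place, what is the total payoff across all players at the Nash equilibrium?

228.00 billion dollars

The effective private return is (1.8/4) / 0.53 = 0.8491, which is still under 1, so the mechanism doesn't change anyone's dominant strategy: zero contribution.
Everyone keeps their endowment and the group total is 4 × 57 = 228.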